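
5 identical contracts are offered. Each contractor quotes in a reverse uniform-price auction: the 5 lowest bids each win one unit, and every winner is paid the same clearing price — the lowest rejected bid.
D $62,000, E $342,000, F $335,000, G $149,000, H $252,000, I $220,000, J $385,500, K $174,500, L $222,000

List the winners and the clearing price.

D, G, K, I, L; each is paid $252,000

Sorting: 62,000 (D), 149,000 (G), 174,500 (K), 220,000 (I), 222,000 (L), 252,000 (H), 335,000 (F), …
Lowest 5: D, G, K, I, L.
Lowest unsuccessful bid: $252,000 → clearing price.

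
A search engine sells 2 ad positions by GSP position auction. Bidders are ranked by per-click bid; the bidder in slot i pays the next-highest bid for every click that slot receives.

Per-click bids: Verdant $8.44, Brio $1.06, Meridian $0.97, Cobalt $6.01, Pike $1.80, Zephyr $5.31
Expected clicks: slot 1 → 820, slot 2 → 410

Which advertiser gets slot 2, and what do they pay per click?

Per-click bids in order: $8.44 (Verdant) > $6.01 (Cobalt) > $5.31 (Zephyr) > …
Slot 2 goes to the second-ranked bidder, Cobalt, who pays the next bid down: $5.31/click.

Cobalt; $5.31 per click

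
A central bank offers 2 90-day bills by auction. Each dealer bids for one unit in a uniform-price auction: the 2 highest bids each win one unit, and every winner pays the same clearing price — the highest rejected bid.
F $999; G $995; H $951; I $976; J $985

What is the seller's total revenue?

Sorting: 999 (F), 995 (G), 985 (J), 976 (I), …
The 2 highest are F, G.
Clearing price = highest rejected bid = $985.
Total revenue = 2 × $985 = $1,970.

Total revenue: $1,970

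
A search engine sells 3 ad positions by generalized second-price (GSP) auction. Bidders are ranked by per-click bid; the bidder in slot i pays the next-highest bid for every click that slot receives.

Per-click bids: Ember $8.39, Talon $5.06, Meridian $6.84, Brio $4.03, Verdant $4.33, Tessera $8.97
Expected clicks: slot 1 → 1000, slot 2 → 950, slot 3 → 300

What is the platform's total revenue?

Ranked by bid: $8.97 (Tessera) > $8.39 (Ember) > $6.84 (Meridian) > $5.06 (Talon) > …
Slot 1: Tessera pays $8.39 × 1000 = $8390.00
Slot 2: Ember pays $6.84 × 950 = $6498.00
Slot 3: Meridian pays $5.06 × 300 = $1518.00
Total = $16406.00

Total revenue: $16406.00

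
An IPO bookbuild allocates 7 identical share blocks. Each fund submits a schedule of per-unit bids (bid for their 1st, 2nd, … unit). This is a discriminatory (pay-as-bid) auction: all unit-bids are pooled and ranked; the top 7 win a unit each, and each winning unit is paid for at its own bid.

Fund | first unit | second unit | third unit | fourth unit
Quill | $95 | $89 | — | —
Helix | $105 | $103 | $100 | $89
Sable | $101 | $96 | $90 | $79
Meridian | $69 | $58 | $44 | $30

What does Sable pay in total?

All unit-bids, highest first — top 7: 105 (Helix-1), 103 (Helix-2), 101 (Sable-1), 100 (Helix-3), 96 (Sable-2), 95 (Quill-1), 90 (Sable-3)
Next rejected bid: $89 (not a price — pay-as-bid).
Sable's winning unit-bids: 101 + 96 + 90 = $287.

Sable pays $287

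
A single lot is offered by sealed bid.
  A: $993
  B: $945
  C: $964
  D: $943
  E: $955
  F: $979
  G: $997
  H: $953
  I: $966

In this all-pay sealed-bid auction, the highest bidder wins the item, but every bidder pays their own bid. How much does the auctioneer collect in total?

Total revenue: $8,695

Bids ranked: 997 (G) > 993 (A) > 979 (F) > 966 (I) > 964 (C) > 955 (E) > …
G wins with the top bid; all bids are sunk regardless.
Every bidder forfeits their bid regardless of winning.
Revenue = 993 + 945 + 964 + 943 + 955 + 979 + 997 + 953 + 966 = $8,695.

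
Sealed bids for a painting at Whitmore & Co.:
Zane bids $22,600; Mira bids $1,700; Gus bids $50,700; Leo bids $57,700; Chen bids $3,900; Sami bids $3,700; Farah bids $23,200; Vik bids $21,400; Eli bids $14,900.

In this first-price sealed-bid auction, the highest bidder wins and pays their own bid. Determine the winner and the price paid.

First-price sealed-bid auction: the highest bidder wins and pays their own bid.
Bids in order: 57,700 (Leo) > 50,700 (Gus) > 23,200 (Farah) > 22,600 (Zane) > 21,400 (Vik) > 14,900 (Eli) > …
Leo is highest → pays own bid, $57,700.

Leo pays $57,700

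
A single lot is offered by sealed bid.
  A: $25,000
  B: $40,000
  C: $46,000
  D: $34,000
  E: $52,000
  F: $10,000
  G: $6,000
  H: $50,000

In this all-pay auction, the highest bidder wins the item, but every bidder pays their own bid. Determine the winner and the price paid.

All-pay auction: the highest bidder wins the item, but every bidder pays their own bid.
Bids in order: 52,000 (E) > 50,000 (H) > 46,000 (C) > 40,000 (B) > 34,000 (D) > 25,000 (A) > …
E is highest and takes the item; every bidder forfeits their bid.

E pays $52,000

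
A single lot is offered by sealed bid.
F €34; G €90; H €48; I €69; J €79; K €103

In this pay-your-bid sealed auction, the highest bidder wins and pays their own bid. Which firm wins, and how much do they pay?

K pays €103

Bids in order: 103 (K) > 90 (G) > 79 (J) > 69 (I) > 48 (H) > 34 (F)
K has the highest bid and pays exactly that: €103.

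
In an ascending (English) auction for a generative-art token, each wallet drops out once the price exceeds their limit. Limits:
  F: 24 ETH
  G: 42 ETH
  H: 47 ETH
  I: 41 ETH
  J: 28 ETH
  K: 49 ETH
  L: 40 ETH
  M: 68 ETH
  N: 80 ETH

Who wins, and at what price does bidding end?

N wins at 68 ETH

Ascending (English) auction: the price rises until one bidder remains; the winner pays the price at which the last rival dropped out.
Limits ranked: 80 (N) > 68 (M) > 49 (K) > 47 (H) > 42 (G) > 41 (I) > …
Bidding ends when M exits at 68 ETH; N takes it.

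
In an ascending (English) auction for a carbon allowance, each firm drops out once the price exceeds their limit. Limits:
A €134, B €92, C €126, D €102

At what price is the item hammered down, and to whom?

A wins at €126

Rule: the price rises until one bidder remains; the winner pays the price at which the last rival dropped out.
Limits in order: 134 (A) > 126 (C) > 102 (D) > 92 (B)
Bidding ends when C exits at €126; A takes it.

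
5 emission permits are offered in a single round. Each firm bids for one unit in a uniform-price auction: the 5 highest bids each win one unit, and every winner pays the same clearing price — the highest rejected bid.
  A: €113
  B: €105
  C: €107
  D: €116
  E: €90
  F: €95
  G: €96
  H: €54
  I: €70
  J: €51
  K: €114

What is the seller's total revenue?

Total revenue: €480

Bids ranked high→low: 116 (D), 114 (K), 113 (A), 107 (C), 105 (B), 96 (G), 95 (F), …
Top 5: D, K, A, C, B.
First losing bid is G's €96, which sets the uniform price.
Total revenue = 5 × €96 = €480.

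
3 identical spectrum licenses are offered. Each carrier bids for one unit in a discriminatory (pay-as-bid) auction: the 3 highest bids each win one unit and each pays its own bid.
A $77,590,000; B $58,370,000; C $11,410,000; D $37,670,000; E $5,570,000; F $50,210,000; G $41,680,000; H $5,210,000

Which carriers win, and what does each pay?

Sorting: 77,590,000 (A), 58,370,000 (B), 50,210,000 (F), 41,680,000 (G), 37,670,000 (D), …
The 3 highest are A, B, F.
Each winner pays its own bid: A $77,590,000, B $58,370,000, F $50,210,000.

A $77,590,000, B $58,370,000, F $50,210,000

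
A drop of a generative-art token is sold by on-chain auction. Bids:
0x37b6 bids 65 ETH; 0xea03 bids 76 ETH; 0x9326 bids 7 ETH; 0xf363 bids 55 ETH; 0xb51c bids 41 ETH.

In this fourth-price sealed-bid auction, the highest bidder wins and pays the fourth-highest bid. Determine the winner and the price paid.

0xea03 pays 41 ETH

Fourth-price sealed-bid auction: the highest bidder wins and pays the fourth-highest bid.
Bids ranked: 76 (0xea03) > 65 (0x37b6) > 55 (0xf363) > 41 (0xb51c) > 7 (0x9326)
0xea03 is highest; pays the fourth-highest bid, 41 ETH.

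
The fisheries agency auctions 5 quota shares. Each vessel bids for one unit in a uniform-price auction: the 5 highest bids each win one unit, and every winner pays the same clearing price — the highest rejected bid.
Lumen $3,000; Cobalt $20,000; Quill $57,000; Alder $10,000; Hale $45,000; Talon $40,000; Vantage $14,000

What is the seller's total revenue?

Ordering the bids: 57,000 (Quill), 45,000 (Hale), 40,000 (Talon), 20,000 (Cobalt), 14,000 (Vantage), 10,000 (Alder), 3,000 (Lumen)
Top 5: Quill, Hale, Talon, Cobalt, Vantage.
Highest unsuccessful bid: $10,000 → clearing price.
Total revenue = 5 × $10,000 = $50,000.

Total revenue: $50,000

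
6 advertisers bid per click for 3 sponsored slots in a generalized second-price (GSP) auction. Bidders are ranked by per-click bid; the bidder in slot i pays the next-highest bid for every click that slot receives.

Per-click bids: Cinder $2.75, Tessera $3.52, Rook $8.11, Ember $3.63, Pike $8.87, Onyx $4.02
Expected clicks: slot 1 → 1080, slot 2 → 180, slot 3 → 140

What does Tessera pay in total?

Tessera pays $0.00

Per-click bids in order: $8.87 (Pike) > $8.11 (Rook) > $4.02 (Onyx) > $3.63 (Ember) > …
Tessera ranks below slot 3 → no slot, pays nothing.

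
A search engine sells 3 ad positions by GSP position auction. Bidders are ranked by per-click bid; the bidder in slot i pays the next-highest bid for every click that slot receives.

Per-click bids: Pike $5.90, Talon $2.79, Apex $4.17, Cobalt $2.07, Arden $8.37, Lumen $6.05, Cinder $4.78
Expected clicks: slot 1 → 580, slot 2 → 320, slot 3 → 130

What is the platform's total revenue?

Sorting advertisers: $8.37 (Arden) > $6.05 (Lumen) > $5.90 (Pike) > $4.78 (Cinder) > …
Slot 1: Arden pays $6.05 × 580 = $3509.00
Slot 2: Lumen pays $5.90 × 320 = $1888.00
Slot 3: Pike pays $4.78 × 130 = $621.40
Total = $6018.40

Total revenue: $6018.40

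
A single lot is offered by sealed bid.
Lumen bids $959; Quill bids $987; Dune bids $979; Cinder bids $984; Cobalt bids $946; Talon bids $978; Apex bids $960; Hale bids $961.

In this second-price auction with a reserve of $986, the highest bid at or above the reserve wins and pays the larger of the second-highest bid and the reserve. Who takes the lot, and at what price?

Quill pays $986

Rule: the highest bid at or above the reserve wins and pays the larger of the second-highest bid and the reserve.
Sorting bids: 987 (Quill) > 984 (Cinder) > 979 (Dune) > 978 (Talon) > 961 (Hale) > 960 (Apex) > …
Highest eligible bid: Quill at $987.
max(second-highest $984, reserve $986) = $986.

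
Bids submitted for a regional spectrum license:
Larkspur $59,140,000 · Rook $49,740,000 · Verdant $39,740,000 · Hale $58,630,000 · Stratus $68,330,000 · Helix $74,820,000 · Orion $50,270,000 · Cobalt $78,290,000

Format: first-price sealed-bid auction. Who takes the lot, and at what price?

Bids ranked: 78,290,000 (Cobalt) > 74,820,000 (Helix) > 68,330,000 (Stratus) > 59,140,000 (Larkspur) > 58,630,000 (Hale) > 50,270,000 (Orion) > …
Cobalt has the highest bid and pays exactly that: $78,290,000.

Cobalt pays $78,290,000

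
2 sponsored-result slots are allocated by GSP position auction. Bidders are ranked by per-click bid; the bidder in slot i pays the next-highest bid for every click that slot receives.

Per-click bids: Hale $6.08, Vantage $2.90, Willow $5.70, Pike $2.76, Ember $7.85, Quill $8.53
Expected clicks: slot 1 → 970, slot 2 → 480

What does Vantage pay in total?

Vantage pays $0.00

Sorting advertisers: $8.53 (Quill) > $7.85 (Ember) > $6.08 (Hale) > …
Vantage ranks below slot 2 → no slot, pays nothing.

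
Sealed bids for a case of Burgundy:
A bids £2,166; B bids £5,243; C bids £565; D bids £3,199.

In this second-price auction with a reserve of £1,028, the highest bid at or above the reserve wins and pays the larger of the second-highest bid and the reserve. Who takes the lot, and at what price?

B pays £3,199

Second-price auction with a reserve of £1,028: the highest bid at or above the reserve wins and pays the larger of the second-highest bid and the reserve.
Bids in order: 5,243 (B) > 3,199 (D) > 2,166 (A) > 565 (C)
Highest eligible bid: B at £5,243.
Second-highest bid £3,199 exceeds the reserve £1,028 → payment £3,199.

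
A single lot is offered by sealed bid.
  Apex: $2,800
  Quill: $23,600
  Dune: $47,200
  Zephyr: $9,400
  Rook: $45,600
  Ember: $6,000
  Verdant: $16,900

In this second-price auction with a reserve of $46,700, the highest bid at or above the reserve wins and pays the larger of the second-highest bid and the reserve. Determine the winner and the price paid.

Dune pays $46,700

Bids in order: 47,200 (Dune) > 45,600 (Rook) > 23,600 (Quill) > 16,900 (Verdant) > 9,400 (Zephyr) > 6,000 (Ember) > …
Dune has the top bid at or above the reserve ($47,200).
max(second-highest $45,600, reserve $46,700) = $46,700.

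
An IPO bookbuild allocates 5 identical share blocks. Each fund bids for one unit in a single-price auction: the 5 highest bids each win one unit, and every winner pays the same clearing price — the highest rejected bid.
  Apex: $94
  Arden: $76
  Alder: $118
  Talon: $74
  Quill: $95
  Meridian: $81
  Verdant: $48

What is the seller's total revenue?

Total revenue: $370

Sorting: 118 (Alder), 95 (Quill), 94 (Apex), 81 (Meridian), 76 (Arden), 74 (Talon), 48 (Verdant)
Winners (5 units): Alder, Quill, Apex, Meridian, Arden.
Clearing price = highest rejected bid = $74.
Total revenue = 5 × $74 = $370.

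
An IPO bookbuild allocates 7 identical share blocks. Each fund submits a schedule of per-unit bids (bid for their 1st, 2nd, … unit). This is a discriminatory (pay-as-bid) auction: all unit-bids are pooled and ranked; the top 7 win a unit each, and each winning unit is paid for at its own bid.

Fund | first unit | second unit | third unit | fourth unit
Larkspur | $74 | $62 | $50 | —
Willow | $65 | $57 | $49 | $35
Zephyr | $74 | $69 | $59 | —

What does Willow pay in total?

Pooled unit-bids ranked (top 7): 74 (Larkspur-1), 74 (Zephyr-1), 69 (Zephyr-2), 65 (Willow-1), 62 (Larkspur-2), 59 (Zephyr-3), 57 (Willow-2)
Next rejected bid: $50 (not a price — pay-as-bid).
Willow's winning unit-bids: 65 + 57 = $122.

Willow pays $122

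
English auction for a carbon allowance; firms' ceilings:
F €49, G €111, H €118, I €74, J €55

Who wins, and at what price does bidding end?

H wins at €111

Rule: the price rises until one bidder remains; the winner pays the price at which the last rival dropped out.
Limits in order: 118 (H) > 111 (G) > 74 (I) > 55 (J) > 49 (F)
Once the price passes €111, only H is left; the hammer falls at G's limit of €111.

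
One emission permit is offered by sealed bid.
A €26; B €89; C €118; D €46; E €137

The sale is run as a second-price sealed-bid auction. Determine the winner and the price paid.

E pays €118

Bids ranked: 137 (E) > 118 (C) > 89 (B) > 46 (D) > 26 (A)
E is highest; pays the second-highest bid, €118.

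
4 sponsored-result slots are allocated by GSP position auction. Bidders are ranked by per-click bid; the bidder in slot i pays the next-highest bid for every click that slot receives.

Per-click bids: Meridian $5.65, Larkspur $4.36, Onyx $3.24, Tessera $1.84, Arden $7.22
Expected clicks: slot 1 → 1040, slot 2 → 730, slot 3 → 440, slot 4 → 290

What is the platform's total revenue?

Total revenue: $11018.00

Per-click bids in order: $7.22 (Arden) > $5.65 (Meridian) > $4.36 (Larkspur) > $3.24 (Onyx) > $1.84 (Tessera)
Slot 1: Arden pays $5.65 × 1040 = $5876.00
Slot 2: Meridian pays $4.36 × 730 = $3182.80
Slot 3: Larkspur pays $3.24 × 440 = $1425.60
Slot 4: Onyx pays $1.84 × 290 = $533.60
Total = $11018.00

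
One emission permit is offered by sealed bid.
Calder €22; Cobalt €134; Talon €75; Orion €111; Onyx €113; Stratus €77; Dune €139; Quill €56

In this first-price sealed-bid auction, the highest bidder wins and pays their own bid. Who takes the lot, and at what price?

Dune pays €139

Rule: the highest bidder wins and pays their own bid.
Sorting bids: 139 (Dune) > 134 (Cobalt) > 113 (Onyx) > 111 (Orion) > 77 (Stratus) > 75 (Talon) > …
Dune is highest → pays own bid, €139.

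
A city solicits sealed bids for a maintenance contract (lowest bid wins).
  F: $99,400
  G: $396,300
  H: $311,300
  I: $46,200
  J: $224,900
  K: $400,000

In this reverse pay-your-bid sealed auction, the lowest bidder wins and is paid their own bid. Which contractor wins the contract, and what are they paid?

I is paid $46,200

Bids in order: 46,200 (I) < 99,400 (F) < 224,900 (J) < 311,300 (H) < 396,300 (G) < 400,000 (K)
First-price: I is paid what they bid, $46,200.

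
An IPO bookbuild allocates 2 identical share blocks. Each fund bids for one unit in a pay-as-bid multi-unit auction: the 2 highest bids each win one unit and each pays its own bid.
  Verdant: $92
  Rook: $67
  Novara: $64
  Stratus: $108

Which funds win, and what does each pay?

Bids ranked high→low: 108 (Stratus), 92 (Verdant), 67 (Rook), 64 (Novara)
Winners (2 units): Stratus, Verdant.
Each winner pays its own bid: Stratus $108, Verdant $92.

Stratus $108, Verdant $92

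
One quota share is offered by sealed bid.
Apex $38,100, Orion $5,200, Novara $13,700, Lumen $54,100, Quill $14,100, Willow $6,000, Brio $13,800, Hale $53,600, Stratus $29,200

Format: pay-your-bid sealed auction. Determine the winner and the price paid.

Bids in order: 54,100 (Lumen) > 53,600 (Hale) > 38,100 (Apex) > 29,200 (Stratus) > 14,100 (Quill) > 13,800 (Brio) > …
Lumen has the highest bid and pays exactly that: $54,100.

Lumen pays $54,100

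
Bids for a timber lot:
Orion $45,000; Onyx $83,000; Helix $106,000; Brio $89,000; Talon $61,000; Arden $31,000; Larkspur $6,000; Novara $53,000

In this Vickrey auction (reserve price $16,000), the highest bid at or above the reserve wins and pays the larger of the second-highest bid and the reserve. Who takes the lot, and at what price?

Bids in order: 106,000 (Helix) > 89,000 (Brio) > 83,000 (Onyx) > 61,000 (Talon) > 53,000 (Novara) > 45,000 (Orion) > …
Helix has the top bid at or above the reserve ($106,000).
Second-highest bid $89,000 exceeds the reserve $16,000 → payment $89,000.

Helix pays $89,000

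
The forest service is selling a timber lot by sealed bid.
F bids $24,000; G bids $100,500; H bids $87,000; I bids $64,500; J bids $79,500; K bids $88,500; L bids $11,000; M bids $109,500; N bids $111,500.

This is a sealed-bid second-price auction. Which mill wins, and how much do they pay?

Sealed-bid second-price auction: the highest bidder wins and pays the second-highest bid.
Bids ranked: 111,500 (N) > 109,500 (M) > 100,500 (G) > 88,500 (K) > 87,000 (H) > 79,500 (J) > …
N is highest; pays the second-highest bid, $109,500.

N pays $109,500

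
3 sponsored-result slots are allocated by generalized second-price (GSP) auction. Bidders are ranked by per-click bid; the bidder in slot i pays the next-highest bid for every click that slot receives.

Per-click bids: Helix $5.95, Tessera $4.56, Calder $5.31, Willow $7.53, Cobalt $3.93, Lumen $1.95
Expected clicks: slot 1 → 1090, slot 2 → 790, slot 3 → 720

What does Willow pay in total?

Willow pays $6485.50

Sorting advertisers: $7.53 (Willow) > $5.95 (Helix) > $5.31 (Calder) > $4.56 (Tessera) > …
Willow holds slot 1 → pays next bid $5.95 × 1090 clicks = $6485.50.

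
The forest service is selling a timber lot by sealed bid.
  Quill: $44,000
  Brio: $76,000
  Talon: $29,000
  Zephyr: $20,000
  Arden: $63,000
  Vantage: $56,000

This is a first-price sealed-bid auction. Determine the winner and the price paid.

Brio pays $76,000

Bids ranked: 76,000 (Brio) > 63,000 (Arden) > 56,000 (Vantage) > 44,000 (Quill) > 29,000 (Talon) > 20,000 (Zephyr)
First-price: Brio pays what they bid, $76,000.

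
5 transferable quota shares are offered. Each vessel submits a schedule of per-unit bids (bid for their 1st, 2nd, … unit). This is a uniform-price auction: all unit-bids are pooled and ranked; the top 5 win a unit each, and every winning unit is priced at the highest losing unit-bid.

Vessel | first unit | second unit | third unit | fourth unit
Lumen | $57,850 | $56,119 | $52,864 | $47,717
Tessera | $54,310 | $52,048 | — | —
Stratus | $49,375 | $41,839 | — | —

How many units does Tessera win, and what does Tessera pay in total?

Tessera: 2 units, pays $98,750

All unit-bids, highest first — top 5: 57,850 (Lumen-1), 56,119 (Lumen-2), 54,310 (Tessera-1), 52,864 (Lumen-3), 52,048 (Tessera-2)
Highest rejected unit-bid = $49,375.
Tessera wins 2 unit(s) at $49,375 each.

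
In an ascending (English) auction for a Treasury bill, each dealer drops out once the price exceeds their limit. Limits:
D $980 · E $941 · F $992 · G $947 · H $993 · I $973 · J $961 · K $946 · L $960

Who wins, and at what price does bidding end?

H wins at $992

Limits in order: 993 (H) > 992 (F) > 980 (D) > 973 (I) > 961 (J) > 960 (L) > …
Bidding ends when F exits at $992; H takes it.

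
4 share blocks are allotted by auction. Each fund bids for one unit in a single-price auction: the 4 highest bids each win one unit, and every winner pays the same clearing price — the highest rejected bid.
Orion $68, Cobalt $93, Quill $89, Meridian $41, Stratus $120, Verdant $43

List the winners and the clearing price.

Stratus, Cobalt, Quill, Orion; each pays $43

Ordering the bids: 120 (Stratus), 93 (Cobalt), 89 (Quill), 68 (Orion), 43 (Verdant), 41 (Meridian)
The 4 highest are Stratus, Cobalt, Quill, Orion.
First losing bid is Verdant's $43, which sets the uniform price.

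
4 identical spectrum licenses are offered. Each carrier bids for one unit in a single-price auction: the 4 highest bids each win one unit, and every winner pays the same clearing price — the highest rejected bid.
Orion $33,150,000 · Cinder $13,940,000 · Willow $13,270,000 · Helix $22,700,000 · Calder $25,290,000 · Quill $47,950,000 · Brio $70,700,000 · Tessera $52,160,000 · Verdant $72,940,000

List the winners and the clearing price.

Ordering the bids: 72,940,000 (Verdant), 70,700,000 (Brio), 52,160,000 (Tessera), 47,950,000 (Quill), 33,150,000 (Orion), 25,290,000 (Calder), …
Winners (4 units): Verdant, Brio, Tessera, Quill.
Highest unsuccessful bid: $33,150,000 → clearing price.

Verdant, Brio, Tessera, Quill; each pays $33,150,000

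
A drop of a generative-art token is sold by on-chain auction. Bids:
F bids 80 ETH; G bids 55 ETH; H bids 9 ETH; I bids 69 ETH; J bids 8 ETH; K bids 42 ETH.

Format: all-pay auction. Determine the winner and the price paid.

Bids ranked: 80 (F) > 69 (I) > 55 (G) > 42 (K) > 9 (H) > 8 (J)
F wins with the top bid; all bids are sunk regardless.

F pays 80 ETH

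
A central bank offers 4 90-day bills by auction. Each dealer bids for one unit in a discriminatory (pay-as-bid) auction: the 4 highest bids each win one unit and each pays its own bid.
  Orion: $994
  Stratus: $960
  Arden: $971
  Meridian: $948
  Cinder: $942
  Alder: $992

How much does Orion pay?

Bids ranked high→low: 994 (Orion), 992 (Alder), 971 (Arden), 960 (Stratus), 948 (Meridian), 942 (Cinder)
The 4 highest are Orion, Alder, Arden, Stratus.
Orion wins → own bid $994.

Orion pays $994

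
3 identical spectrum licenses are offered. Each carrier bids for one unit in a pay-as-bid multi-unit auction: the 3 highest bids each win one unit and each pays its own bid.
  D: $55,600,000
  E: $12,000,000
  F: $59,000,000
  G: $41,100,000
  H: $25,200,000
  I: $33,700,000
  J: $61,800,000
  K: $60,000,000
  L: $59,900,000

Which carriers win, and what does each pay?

Ordering the bids: 61,800,000 (J), 60,000,000 (K), 59,900,000 (L), 59,000,000 (F), 55,600,000 (D), …
Top 3: J, K, L.
Each winner pays its own bid: J $61,800,000, K $60,000,000, L $59,900,000.

J $61,800,000, K $60,000,000, L $59,900,000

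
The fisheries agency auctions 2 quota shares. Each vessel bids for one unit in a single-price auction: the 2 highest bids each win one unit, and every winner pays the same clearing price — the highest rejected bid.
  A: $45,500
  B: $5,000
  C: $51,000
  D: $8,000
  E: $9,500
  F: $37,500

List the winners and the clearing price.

C, A; each pays $37,500

Sorting: 51,000 (C), 45,500 (A), 37,500 (F), 9,500 (E), …
Winners (2 units): C, A.
Clearing price = highest rejected bid = $37,500.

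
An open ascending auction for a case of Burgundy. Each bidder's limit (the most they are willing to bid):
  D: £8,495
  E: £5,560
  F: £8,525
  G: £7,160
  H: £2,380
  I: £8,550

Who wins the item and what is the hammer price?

Limits in order: 8,550 (I) > 8,525 (F) > 8,495 (D) > 7,160 (G) > 5,560 (E) > 2,380 (H)
Once the price passes £8,525, only I is left; the hammer falls at F's limit of £8,525.

I wins at £8,525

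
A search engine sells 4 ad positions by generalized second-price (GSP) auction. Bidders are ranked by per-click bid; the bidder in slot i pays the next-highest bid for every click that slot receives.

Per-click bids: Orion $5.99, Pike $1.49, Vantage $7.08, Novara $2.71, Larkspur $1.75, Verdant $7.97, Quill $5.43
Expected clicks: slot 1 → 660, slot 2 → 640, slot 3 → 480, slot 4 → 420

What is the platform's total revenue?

Total revenue: $12251.00

Sorting advertisers: $7.97 (Verdant) > $7.08 (Vantage) > $5.99 (Orion) > $5.43 (Quill) > $2.71 (Novara) > …
Slot 1: Verdant pays $7.08 × 660 = $4672.80
Slot 2: Vantage pays $5.99 × 640 = $3833.60
Slot 3: Orion pays $5.43 × 480 = $2606.40
Slot 4: Quill pays $2.71 × 420 = $1138.20
Total = $12251.00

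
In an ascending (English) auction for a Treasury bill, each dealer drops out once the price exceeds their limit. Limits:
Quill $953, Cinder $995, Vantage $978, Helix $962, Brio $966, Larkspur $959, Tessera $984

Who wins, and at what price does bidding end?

Rule: the price rises until one bidder remains; the winner pays the price at which the last rival dropped out.
Limits in order: 995 (Cinder) > 984 (Tessera) > 978 (Vantage) > 966 (Brio) > 962 (Helix) > 959 (Larkspur) > …
Tessera is the last rival to drop out, at $984; Cinder remains and wins at that price.

Cinder wins at $984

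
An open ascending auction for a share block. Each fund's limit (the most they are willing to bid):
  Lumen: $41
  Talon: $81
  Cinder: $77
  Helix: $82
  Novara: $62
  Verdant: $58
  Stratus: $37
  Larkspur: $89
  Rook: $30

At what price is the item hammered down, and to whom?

Larkspur wins at $82

Rule: the price rises until one bidder remains; the winner pays the price at which the last rival dropped out.
Sorting limits: 89 (Larkspur) > 82 (Helix) > 81 (Talon) > 77 (Cinder) > 62 (Novara) > 58 (Verdant) > …
Once the price passes $82, only Larkspur is left; the hammer falls at Helix's limit of $82.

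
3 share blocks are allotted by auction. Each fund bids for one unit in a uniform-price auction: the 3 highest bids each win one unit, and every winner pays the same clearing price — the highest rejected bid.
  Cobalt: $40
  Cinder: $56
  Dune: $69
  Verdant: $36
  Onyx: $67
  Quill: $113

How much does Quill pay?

Ordering the bids: 113 (Quill), 69 (Dune), 67 (Onyx), 56 (Cinder), 40 (Cobalt), …
Winners (3 units): Quill, Dune, Onyx.
First losing bid is Cinder's $56, which sets the uniform price.
Quill wins → pays $56.

Quill pays $56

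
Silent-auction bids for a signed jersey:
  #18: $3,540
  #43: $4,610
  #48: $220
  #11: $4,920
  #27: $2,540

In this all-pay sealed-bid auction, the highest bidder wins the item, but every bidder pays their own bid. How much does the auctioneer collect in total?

Sorting bids: 4,920 (#11) > 4,610 (#43) > 3,540 (#18) > 2,540 (#27) > 220 (#48)
Every bidder forfeits their bid regardless of winning.
Revenue = 3,540 + 4,610 + 220 + 4,920 + 2,540 = $15,830.

Total revenue: $15,830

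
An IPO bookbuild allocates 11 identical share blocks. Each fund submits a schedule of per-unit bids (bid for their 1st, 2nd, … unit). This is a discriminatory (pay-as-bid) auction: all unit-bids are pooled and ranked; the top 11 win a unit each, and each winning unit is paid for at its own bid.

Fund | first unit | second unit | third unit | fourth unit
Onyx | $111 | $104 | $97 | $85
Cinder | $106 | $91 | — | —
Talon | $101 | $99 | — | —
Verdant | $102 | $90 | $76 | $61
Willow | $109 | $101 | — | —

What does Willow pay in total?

Willow pays $210

Pooled unit-bids ranked (top 11): 111 (Onyx-1), 109 (Willow-1), 106 (Cinder-1), 104 (Onyx-2), 102 (Verdant-1), 101 (Talon-1), 101 (Willow-2), 99 (Talon-2), 97 (Onyx-3), 91 (Cinder-2), 90 (Verdant-2)
Next rejected bid: $85 (not a price — pay-as-bid).
Willow's winning unit-bids: 109 + 101 = $210.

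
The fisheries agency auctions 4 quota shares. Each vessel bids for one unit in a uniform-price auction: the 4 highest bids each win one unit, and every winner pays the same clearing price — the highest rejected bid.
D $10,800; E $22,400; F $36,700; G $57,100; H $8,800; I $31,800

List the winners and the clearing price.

G, F, I, E; each pays $10,800

Sorting: 57,100 (G), 36,700 (F), 31,800 (I), 22,400 (E), 10,800 (D), 8,800 (H)
Top 4: G, F, I, E.
First losing bid is D's $10,800, which sets the uniform price.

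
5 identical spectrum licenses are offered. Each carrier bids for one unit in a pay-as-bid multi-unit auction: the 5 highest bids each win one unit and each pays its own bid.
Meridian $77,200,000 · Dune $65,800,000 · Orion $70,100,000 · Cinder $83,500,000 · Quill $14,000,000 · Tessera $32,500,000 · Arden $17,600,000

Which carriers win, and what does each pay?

Cinder $83,500,000, Meridian $77,200,000, Orion $70,100,000, Dune $65,800,000, Tessera $32,500,000

Sorting: 83,500,000 (Cinder), 77,200,000 (Meridian), 70,100,000 (Orion), 65,800,000 (Dune), 32,500,000 (Tessera), 17,600,000 (Arden), 14,000,000 (Quill)
Top 5: Cinder, Meridian, Orion, Dune, Tessera.
Each winner pays its own bid: Cinder $83,500,000, Meridian $77,200,000, Orion $70,100,000, Dune $65,800,000, Tessera $32,500,000.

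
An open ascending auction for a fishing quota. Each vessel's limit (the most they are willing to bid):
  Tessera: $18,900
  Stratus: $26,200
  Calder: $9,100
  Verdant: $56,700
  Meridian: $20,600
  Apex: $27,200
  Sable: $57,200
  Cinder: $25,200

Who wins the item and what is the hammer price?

Limits in order: 57,200 (Sable) > 56,700 (Verdant) > 27,200 (Apex) > 26,200 (Stratus) > 25,200 (Cinder) > 20,600 (Meridian) > …
Once the price passes $56,700, only Sable is left; the hammer falls at Verdant's limit of $56,700.

Sable wins at $56,700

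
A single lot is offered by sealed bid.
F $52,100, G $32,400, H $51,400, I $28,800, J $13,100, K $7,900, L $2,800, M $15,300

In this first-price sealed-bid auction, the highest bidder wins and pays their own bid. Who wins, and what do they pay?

F pays $52,100

Bids in order: 52,100 (F) > 51,400 (H) > 32,400 (G) > 28,800 (I) > 15,300 (M) > 13,100 (J) > …
First-price: F pays what they bid, $52,100.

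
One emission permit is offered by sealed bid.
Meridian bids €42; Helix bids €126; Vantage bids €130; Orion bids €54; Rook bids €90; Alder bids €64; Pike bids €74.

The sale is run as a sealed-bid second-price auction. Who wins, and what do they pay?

Rule: the highest bidder wins and pays the second-highest bid.
Bids in order: 130 (Vantage) > 126 (Helix) > 90 (Rook) > 74 (Pike) > 64 (Alder) > 54 (Orion) > …
Vantage wins with the highest bid; price is set by the runner-up at €126.

Vantage pays €126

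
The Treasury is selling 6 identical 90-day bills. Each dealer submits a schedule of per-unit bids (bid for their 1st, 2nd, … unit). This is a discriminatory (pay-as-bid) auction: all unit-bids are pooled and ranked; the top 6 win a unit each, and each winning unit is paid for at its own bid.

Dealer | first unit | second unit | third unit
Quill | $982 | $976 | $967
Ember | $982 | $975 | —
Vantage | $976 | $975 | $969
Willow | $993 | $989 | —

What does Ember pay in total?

Ember pays $982

Pooled unit-bids ranked (top 6): 993 (Willow-1), 989 (Willow-2), 982 (Quill-1), 982 (Ember-1), 976 (Quill-2), 976 (Vantage-1)
Next rejected bid: $975 (not a price — pay-as-bid).
Ember's winning unit-bids: 982 = $982.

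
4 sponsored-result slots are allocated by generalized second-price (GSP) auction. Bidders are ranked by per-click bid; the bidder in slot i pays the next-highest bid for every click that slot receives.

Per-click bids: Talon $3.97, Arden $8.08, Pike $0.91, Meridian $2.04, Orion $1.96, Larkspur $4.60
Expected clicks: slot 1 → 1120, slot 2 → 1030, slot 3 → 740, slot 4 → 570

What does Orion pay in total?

Per-click bids in order: $8.08 (Arden) > $4.60 (Larkspur) > $3.97 (Talon) > $2.04 (Meridian) > $1.96 (Orion) > …
Orion ranks below slot 4 → no slot, pays nothing.

Orion pays $0.00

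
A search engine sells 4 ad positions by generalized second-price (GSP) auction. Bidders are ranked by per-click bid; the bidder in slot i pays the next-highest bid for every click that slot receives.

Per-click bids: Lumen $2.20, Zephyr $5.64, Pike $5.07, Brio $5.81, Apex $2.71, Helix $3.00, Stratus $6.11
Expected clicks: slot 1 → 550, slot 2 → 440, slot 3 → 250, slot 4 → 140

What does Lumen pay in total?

Lumen pays $0.00

Ranked by bid: $6.11 (Stratus) > $5.81 (Brio) > $5.64 (Zephyr) > $5.07 (Pike) > $3.00 (Helix) > …
Lumen ranks below slot 4 → no slot, pays nothing.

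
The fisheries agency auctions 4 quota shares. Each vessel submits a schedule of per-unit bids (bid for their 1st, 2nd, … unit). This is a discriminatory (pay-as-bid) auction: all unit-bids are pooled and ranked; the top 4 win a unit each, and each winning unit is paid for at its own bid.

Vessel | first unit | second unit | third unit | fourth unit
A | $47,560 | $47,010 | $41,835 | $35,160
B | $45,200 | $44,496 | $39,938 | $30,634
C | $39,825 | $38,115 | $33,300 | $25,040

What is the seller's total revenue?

Total revenue: $184,266

All unit-bids, highest first — top 4: 47,560 (A-1), 47,010 (A-2), 45,200 (B-1), 44,496 (B-2)
Next rejected bid: $41,835 (not a price — pay-as-bid).
Each winning unit pays its own bid.
Revenue = 47,560 + 47,010 + 45,200 + 44,496 = $184,266.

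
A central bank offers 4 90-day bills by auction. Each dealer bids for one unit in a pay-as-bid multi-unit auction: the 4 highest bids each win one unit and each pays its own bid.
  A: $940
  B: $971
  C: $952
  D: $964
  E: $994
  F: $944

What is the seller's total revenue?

Total revenue: $3,881

Ordering the bids: 994 (E), 971 (B), 964 (D), 952 (C), 944 (F), 940 (A)
Winners (4 units): E, B, D, C.
Total revenue = 994 + 971 + 964 + 952 = $3,881.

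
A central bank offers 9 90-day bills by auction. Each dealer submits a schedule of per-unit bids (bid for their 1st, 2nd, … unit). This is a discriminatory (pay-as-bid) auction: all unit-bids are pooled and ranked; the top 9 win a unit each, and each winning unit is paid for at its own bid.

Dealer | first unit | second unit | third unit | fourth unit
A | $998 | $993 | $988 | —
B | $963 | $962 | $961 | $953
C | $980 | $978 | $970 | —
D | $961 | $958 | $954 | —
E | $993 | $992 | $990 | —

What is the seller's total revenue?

Pooled unit-bids ranked (top 9): 998 (A-1), 993 (A-2), 993 (E-1), 992 (E-2), 990 (E-3), 988 (A-3), 980 (C-1), 978 (C-2), 970 (C-3)
Next rejected bid: $963 (not a price — pay-as-bid).
Each winning unit pays its own bid.
Revenue = 998 + 993 + 993 + 992 + 990 + 988 + 980 + 978 + 970 = $8,882.

Total revenue: $8,882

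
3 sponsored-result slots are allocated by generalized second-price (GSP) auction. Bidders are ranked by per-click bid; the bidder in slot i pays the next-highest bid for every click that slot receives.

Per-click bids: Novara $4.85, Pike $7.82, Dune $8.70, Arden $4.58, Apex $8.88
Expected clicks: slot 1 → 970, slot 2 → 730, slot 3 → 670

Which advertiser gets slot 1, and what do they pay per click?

Apex; $8.70 per click

Per-click bids in order: $8.88 (Apex) > $8.70 (Dune) > $7.82 (Pike) > $4.85 (Novara) > …
Slot 1 goes to the first-ranked bidder, Apex, who pays the next bid down: $8.70/click.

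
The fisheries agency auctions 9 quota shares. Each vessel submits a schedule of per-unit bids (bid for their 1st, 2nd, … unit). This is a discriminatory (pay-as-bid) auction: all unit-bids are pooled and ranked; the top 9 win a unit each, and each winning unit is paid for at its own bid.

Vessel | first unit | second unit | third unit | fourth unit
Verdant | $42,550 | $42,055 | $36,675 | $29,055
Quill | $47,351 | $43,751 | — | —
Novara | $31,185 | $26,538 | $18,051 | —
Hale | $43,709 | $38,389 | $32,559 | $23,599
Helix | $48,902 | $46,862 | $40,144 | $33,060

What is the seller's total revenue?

Total revenue: $393,713

Merging the schedules and taking the best 9: 48,902 (Helix-1), 47,351 (Quill-1), 46,862 (Helix-2), 43,751 (Quill-2), 43,709 (Hale-1), 42,550 (Verdant-1), 42,055 (Verdant-2), 40,144 (Helix-3), 38,389 (Hale-2)
Next rejected bid: $36,675 (not a price — pay-as-bid).
Each winning unit pays its own bid.
Revenue = 48,902 + 47,351 + 46,862 + 43,751 + 43,709 + 42,550 + 42,055 + 40,144 + 38,389 = $393,713.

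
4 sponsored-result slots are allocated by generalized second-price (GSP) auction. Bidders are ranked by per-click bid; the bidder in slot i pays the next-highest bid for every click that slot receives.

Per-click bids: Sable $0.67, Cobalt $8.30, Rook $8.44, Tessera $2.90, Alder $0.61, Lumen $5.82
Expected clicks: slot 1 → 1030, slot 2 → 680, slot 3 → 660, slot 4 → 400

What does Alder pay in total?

Ranked by bid: $8.44 (Rook) > $8.30 (Cobalt) > $5.82 (Lumen) > $2.90 (Tessera) > $0.67 (Sable) > …
Alder ranks below slot 4 → no slot, pays nothing.

Alder pays $0.00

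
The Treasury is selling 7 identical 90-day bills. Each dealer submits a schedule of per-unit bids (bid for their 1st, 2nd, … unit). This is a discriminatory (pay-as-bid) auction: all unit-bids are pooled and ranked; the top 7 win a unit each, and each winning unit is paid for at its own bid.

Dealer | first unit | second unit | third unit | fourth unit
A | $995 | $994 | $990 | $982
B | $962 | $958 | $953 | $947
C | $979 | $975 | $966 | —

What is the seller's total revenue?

Total revenue: $6,881

Merging the schedules and taking the best 7: 995 (A-1), 994 (A-2), 990 (A-3), 982 (A-4), 979 (C-1), 975 (C-2), 966 (C-3)
Next rejected bid: $962 (not a price — pay-as-bid).
Each winning unit pays its own bid.
Revenue = 995 + 994 + 990 + 982 + 979 + 975 + 966 = $6,881.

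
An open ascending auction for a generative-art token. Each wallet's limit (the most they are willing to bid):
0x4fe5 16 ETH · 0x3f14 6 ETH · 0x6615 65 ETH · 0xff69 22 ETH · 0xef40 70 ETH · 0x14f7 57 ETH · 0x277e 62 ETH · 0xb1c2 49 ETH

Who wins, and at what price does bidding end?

0xef40 wins at 65 ETH

Limits in order: 70 (0xef40) > 65 (0x6615) > 62 (0x277e) > 57 (0x14f7) > 49 (0xb1c2) > 22 (0xff69) > …
Once the price passes 65 ETH, only 0xef40 is left; the hammer falls at 0x6615's limit of 65 ETH.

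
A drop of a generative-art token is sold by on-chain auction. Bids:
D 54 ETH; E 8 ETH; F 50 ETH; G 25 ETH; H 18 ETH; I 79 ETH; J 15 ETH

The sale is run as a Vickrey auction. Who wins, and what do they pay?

I pays 54 ETH

Vickrey auction: the highest bidder wins and pays the second-highest bid.
Bids in order: 79 (I) > 54 (D) > 50 (F) > 25 (G) > 18 (H) > 15 (J) > …
I wins with the highest bid; price is set by the runner-up at 54 ETH.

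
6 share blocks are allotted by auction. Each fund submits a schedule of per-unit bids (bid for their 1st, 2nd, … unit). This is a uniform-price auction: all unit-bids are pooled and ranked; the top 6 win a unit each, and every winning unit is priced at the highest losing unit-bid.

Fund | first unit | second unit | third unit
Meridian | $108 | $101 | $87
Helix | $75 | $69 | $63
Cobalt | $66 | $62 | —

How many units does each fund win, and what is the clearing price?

Cobalt 1, Helix 2, Meridian 3; clearing price $63

Pooled unit-bids ranked (top 6): 108 (Meridian-1), 101 (Meridian-2), 87 (Meridian-3), 75 (Helix-1), 69 (Helix-2), 66 (Cobalt-1)
Highest rejected unit-bid = $63.
Allocation: Cobalt 1, Helix 2, Meridian 3.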